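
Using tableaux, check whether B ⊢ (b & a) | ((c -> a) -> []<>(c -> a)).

Tableau for the negation ~((b & a) | ((c -> a) -> []<>(c -> a))):
1. ~((b & a) | ((c -> a) -> []<>(c -> a))), w0
2. ~(b & a), w0   [~|-rule on 1]
3. ~((c -> a) -> []<>(c -> a)), w0   [~|-rule on 1]
4. c -> a, w0   [~->-rule on 3]
5. ~[]<>(c -> a), w0   [~->-rule on 3]
6. ~a, w0   [~&-rule on 2 (branches; this branch)]
7. ~c, w0   [->-rule on 4 (branches; this branch)]
8. ~<>(c -> a), w1   [~[]-rule on 5: fresh world w1, w0Rw1]
9. ~(c -> a), w0   [~<>-rule on 8 via w1Rw0]
10. c, w0   [~->-rule on 9]
Accessibility: w0Rw0, w0Rw1, w1Rw0, w1Rw1
Branch closes: c and ~c both at w0.
All branches of the negation close; one closing branch shown above.

Valid in B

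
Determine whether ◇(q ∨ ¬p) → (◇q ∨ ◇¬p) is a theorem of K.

Valid in K

Tableau for the negation ¬(◇(q ∨ ¬p) → (◇q ∨ ◇¬p)):
1. ¬(◇(q ∨ ¬p) → (◇q ∨ ◇¬p)), w0
2. ◇(q ∨ ¬p), w0
3. ¬(◇q ∨ ◇¬p), w0
4. ¬◇q, w0
5. ¬◇¬p, w0
6. q ∨ ¬p, w1
7. ¬q, w1
8. p, w1
9. ¬p, w1
Accessibility: w0Rw1
Branch closes: p and ¬p both at w1.
All branches of the negation close; one closing branch shown above.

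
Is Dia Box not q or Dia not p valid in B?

Not valid

Tableau for the negation not (Dia Box not q or Dia not p):
1. not (Dia Box not q or Dia not p), u
2. not Dia Box not q, u
3. not Dia not p, u
4. not Box not q, u
5. p, u
6. q, v
7. not Box not q, v
8. p, v
9. q, w
Accessibility: uRu, uRv, vRu, vRv, vRw, wRv, wRw
The negation has an open branch (countermodel exists).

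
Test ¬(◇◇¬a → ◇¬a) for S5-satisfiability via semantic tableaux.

Unsatisfiable

1. ¬(◇◇¬a → ◇¬a), 0
2. ◇◇¬a, 0   [¬→-rule on 1]
3. ¬◇¬a, 0   [¬→-rule on 1]
4. a, 0   [¬◇-rule on 3 via 0R0]
5. ◇¬a, 1   [◇-rule on 2: fresh world 1, 0R1]
6. a, 1   [¬◇-rule on 3 via 0R1]
7. ¬a, 2   [◇-rule on 5: fresh world 2, 1R2]
8. a, 2   [¬◇-rule on 3 via 0R2]
Accessibility: 0R0, 0R1, 0R2, 1R0, 1R1, 1R2, 2R0, 2R1, 2R2
Branch closes: a and ¬a both at 2.
(One branch shown.) All branches close.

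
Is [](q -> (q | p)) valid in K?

Tableau for the negation ~[](q -> (q | p)):
1. ~[](q -> (q | p)), 0
2. ~(q -> (q | p)), 1
3. q, 1
4. ~(q | p), 1
5. ~q, 1
6. ~p, 1
Accessibility: 0R1
Branch closes: q and ~q both at 1.
Every branch of the negation's tableau closes; the branch above is one of them.

Valid in K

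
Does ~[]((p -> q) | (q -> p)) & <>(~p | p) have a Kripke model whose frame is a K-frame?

1. ~[]((p -> q) | (q -> p)) & <>(~p | p), w0
2. ~[]((p -> q) | (q -> p)), w0
3. <>(~p | p), w0
4. ~((p -> q) | (q -> p)), w1
5. ~(p -> q), w1
6. ~(q -> p), w1
7. p, w1
8. ~q, w1
9. q, w1
10. ~p, w1
Accessibility: w0Rw1
Branch closes: q and ~q both at w1.
(One branch shown.) All branches close.

No, unsatisfiable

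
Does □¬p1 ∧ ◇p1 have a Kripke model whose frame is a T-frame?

Unsatisfiable

1. □¬p1 ∧ ◇p1, u
2. □¬p1, u
3. ◇p1, u
4. ¬p1, u
5. p1, v
6. ¬p1, v
Accessibility: uRu, uRv, vRv
Branch closes: p1 and ¬p1 both at v.
(One branch shown.) All branches close.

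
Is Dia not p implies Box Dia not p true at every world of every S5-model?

Valid in S5

Tableau for the negation not (Dia not p implies Box Dia not p):
1. not (Dia not p implies Box Dia not p), w0
2. Dia not p, w0
3. not Box Dia not p, w0
4. not p, w1
5. not Dia not p, w2
6. p, w0
7. p, w1
Accessibility: w0Rw0, w0Rw1, w0Rw2, w1Rw0, w1Rw1, w1Rw2, w2Rw0, w2Rw1, w2Rw2
Branch closes: p and not p both at w1.
Every branch of the negation's tableau closes; the branch above is one of them.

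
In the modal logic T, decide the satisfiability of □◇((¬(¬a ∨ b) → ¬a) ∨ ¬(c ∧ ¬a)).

Satisfiable

1. □◇((¬(¬a ∨ b) → ¬a) ∨ ¬(c ∧ ¬a)), u
2. ◇((¬(¬a ∨ b) → ¬a) ∨ ¬(c ∧ ¬a)), u   [□-rule on 1 via uRu]
3. (¬(¬a ∨ b) → ¬a) ∨ ¬(c ∧ ¬a), v   [◇-rule on 2: fresh world v, uRv]
4. ◇((¬(¬a ∨ b) → ¬a) ∨ ¬(c ∧ ¬a)), v   [□-rule on 1 via uRv]
5. ¬(c ∧ ¬a), v   [∨-rule on 3 (branches; this branch)]
6. a, v   [¬∧-rule on 5 (branches; this branch)]
7. (¬(¬a ∨ b) → ¬a) ∨ ¬(c ∧ ¬a), w   [◇-rule on 4: fresh world w, vRw]
8. ¬(c ∧ ¬a), w   [∨-rule on 7 (branches; this branch)]
9. a, w   [¬∧-rule on 8 (branches; this branch)]
Accessibility: uRu, uRv, vRv, vRw, wRw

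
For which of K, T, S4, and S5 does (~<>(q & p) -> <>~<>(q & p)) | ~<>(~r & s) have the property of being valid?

K-tableau for the negation ~((~<>(q & p) -> <>~<>(q & p)) | ~<>(~r & s)):
1. ~((~<>(q & p) -> <>~<>(q & p)) | ~<>(~r & s)), w0
2. ~(~<>(q & p) -> <>~<>(q & p)), w0   [~|-rule on 1]
3. <>(~r & s), w0   [~|-rule on 1]
4. ~<>(q & p), w0   [~->-rule on 2]
5. ~<>~<>(q & p), w0   [~->-rule on 2]
6. ~r & s, w1   [<>-rule on 3: fresh world w1, w0Rw1]
7. ~r, w1   [&-rule on 6]
8. s, w1   [&-rule on 6]
9. ~(q & p), w1   [~<>-rule on 4 via w0Rw1]
10. <>(q & p), w1   [~<>-rule on 5 via w0Rw1]
11. ~p, w1   [~&-rule on 9 (branches; this branch)]
12. q & p, w2   [<>-rule on 10: fresh world w2, w1Rw2]
13. q, w2   [&-rule on 12]
14. p, w2   [&-rule on 12]
Accessibility: w0Rw1, w1Rw2
Complete open branch: countermodel on a K-frame, so not valid in K.
T-tableau for the negation ~((~<>(q & p) -> <>~<>(q & p)) | ~<>(~r & s)):
1. ~((~<>(q & p) -> <>~<>(q & p)) | ~<>(~r & s)), w0
2. ~(~<>(q & p) -> <>~<>(q & p)), w0   [~|-rule on 1]
3. <>(~r & s), w0   [~|-rule on 1]
4. ~<>(q & p), w0   [~->-rule on 2]
5. ~<>~<>(q & p), w0   [~->-rule on 2]
6. ~(q & p), w0   [~<>-rule on 4 via w0Rw0]
7. <>(q & p), w0   [~<>-rule on 5 via w0Rw0]
8. ~p, w0   [~&-rule on 6 (branches; this branch)]
9. ~r & s, w1   [<>-rule on 3: fresh world w1, w0Rw1]
10. ~r, w1   [&-rule on 9]
11. s, w1   [&-rule on 9]
12. ~(q & p), w1   [~<>-rule on 4 via w0Rw1]
13. <>(q & p), w1   [~<>-rule on 5 via w0Rw1]
14. ~p, w1   [~&-rule on 12 (branches; this branch)]
15. q & p, w2   [<>-rule on 7: fresh world w2, w0Rw2]
16. q, w2   [&-rule on 15]
17. p, w2   [&-rule on 15]
18. ~(q & p), w2   [~<>-rule on 4 via w0Rw2]
19. <>(q & p), w2   [~<>-rule on 5 via w0Rw2]
20. ~p, w2   [~&-rule on 18 (branches; this branch)]
Accessibility: w0Rw0, w0Rw1, w0Rw2, w1Rw1, w2Rw2
Branch closes: p and ~p both at w2.
Every branch closes (one shown): valid in T, hence also in S4, S5 (every theorem of T is a theorem of S4 and S5).

T, S4, S5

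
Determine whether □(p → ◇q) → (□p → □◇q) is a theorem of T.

Valid

Tableau for the negation ¬(□(p → ◇q) → (□p → □◇q)):
1. ¬(□(p → ◇q) → (□p → □◇q)), u
2. □(p → ◇q), u   [¬→-rule on 1]
3. ¬(□p → □◇q), u   [¬→-rule on 1]
4. □p, u   [¬→-rule on 3]
5. ¬□◇q, u   [¬→-rule on 3]
6. p → ◇q, u   [□-rule on 2 via uRu]
7. p, u   [□-rule on 4 via uRu]
8. ◇q, u   [→-rule on 6 (branches; this branch)]
9. ¬◇q, v   [¬□-rule on 5: fresh world v, uRv]
10. p → ◇q, v   [□-rule on 2 via uRv]
11. p, v   [□-rule on 4 via uRv]
12. ¬q, v   [¬◇-rule on 9 via vRv]
13. ◇q, v   [→-rule on 10 (branches; this branch)]
14. q, w   [◇-rule on 8: fresh world w, uRw]
15. p → ◇q, w   [□-rule on 2 via uRw]
16. p, w   [□-rule on 4 via uRw]
17. ◇q, w   [→-rule on 15 (branches; this branch)]
18. q, x   [◇-rule on 13: fresh world x, vRx]
19. ¬q, x   [¬◇-rule on 9 via vRx]
Accessibility: uRu, uRv, uRw, vRv, vRx, wRw, xRx
Branch closes: q and ¬q both at x.
All branches of the negation close; one closing branch shown above.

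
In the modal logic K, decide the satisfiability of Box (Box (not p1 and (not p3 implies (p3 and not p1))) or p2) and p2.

1. Box (Box (not p1 and (not p3 implies (p3 and not p1))) or p2) and p2, u
2. Box (Box (not p1 and (not p3 implies (p3 and not p1))) or p2), u
3. p2, u

Satisfiable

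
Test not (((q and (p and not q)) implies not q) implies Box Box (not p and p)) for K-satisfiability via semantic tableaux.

1. not (((q and (p and not q)) implies not q) implies Box Box (not p and p)), w0
2. (q and (p and not q)) implies not q, w0
3. not Box Box (not p and p), w0
4. not q, w0
5. not Box (not p and p), w1
6. not (not p and p), w2
7. not p, w2
Accessibility: w0Rw1, w1Rw2

Yes, satisfiable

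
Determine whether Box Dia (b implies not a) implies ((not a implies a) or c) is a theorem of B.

Tableau for the negation not (Box Dia (b implies not a) implies ((not a implies a) or c)):
1. not (Box Dia (b implies not a) implies ((not a implies a) or c)), w0
2. Box Dia (b implies not a), w0
3. not ((not a implies a) or c), w0
4. not (not a implies a), w0
5. not c, w0
6. not a, w0
7. Dia (b implies not a), w0
8. b implies not a, w1
9. Dia (b implies not a), w1
10. not a, w1
11. b implies not a, w2
12. not a, w2
Accessibility: w0Rw0, w0Rw1, w1Rw0, w1Rw1, w1Rw2, w2Rw1, w2Rw2
The negation has an open branch (countermodel exists).

Not valid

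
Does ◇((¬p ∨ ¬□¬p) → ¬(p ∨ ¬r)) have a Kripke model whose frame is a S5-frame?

1. ◇((¬p ∨ ¬□¬p) → ¬(p ∨ ¬r)), 0
2. (¬p ∨ ¬□¬p) → ¬(p ∨ ¬r), 1
3. ¬(p ∨ ¬r), 1
4. ¬p, 1
5. r, 1
Accessibility: 0R0, 0R1, 1R0, 1R1

Satisfiable (open branch found)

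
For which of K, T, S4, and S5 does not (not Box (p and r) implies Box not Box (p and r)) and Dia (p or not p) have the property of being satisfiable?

K, T, S4

S4-tableau for the formula:
1. not (not Box (p and r) implies Box not Box (p and r)) and Dia (p or not p), u
2. not (not Box (p and r) implies Box not Box (p and r)), u   [and-rule on 1]
3. Dia (p or not p), u   [and-rule on 1]
4. not Box (p and r), u   [neg-implies-rule on 2]
5. not Box not Box (p and r), u   [neg-implies-rule on 2]
6. p or not p, v   [Dia-rule on 3: fresh world v, uRv]
7. not p, v   [or-rule on 6 (branches; this branch)]
8. not (p and r), w   [neg-Box-rule on 4: fresh world w, uRw]
9. not r, w   [neg-and-rule on 8 (branches; this branch)]
10. Box (p and r), x   [neg-Box-rule on 5: fresh world x, uRx]
11. p and r, x   [Box-rule on 10 via xRx]
12. p, x   [and-rule on 11]
13. r, x   [and-rule on 11]
Accessibility: uRu, uRv, uRw, uRx, vRv, wRw, xRx
Complete open branch: satisfiable in S4, hence also in K, T (this S4-model is also a K-model and a T-model).
S5-tableau for the formula:
1. not (not Box (p and r) implies Box not Box (p and r)) and Dia (p or not p), u
2. not (not Box (p and r) implies Box not Box (p and r)), u   [and-rule on 1]
3. Dia (p or not p), u   [and-rule on 1]
4. not Box (p and r), u   [neg-implies-rule on 2]
5. not Box not Box (p and r), u   [neg-implies-rule on 2]
6. p or not p, v   [Dia-rule on 3: fresh world v, uRv]
7. p, v   [or-rule on 6 (branches; this branch)]
8. not (p and r), w   [neg-Box-rule on 4: fresh world w, uRw]
9. not r, w   [neg-and-rule on 8 (branches; this branch)]
10. Box (p and r), x   [neg-Box-rule on 5: fresh world x, uRx]
11. p and r, u   [Box-rule on 10 via xRu]
12. p, u   [and-rule on 11]
13. r, u   [and-rule on 11]
14. p and r, v   [Box-rule on 10 via xRv]
15. r, v   [and-rule on 14]
16. p and r, w   [Box-rule on 10 via xRw]
17. p, w   [and-rule on 16]
18. r, w   [and-rule on 16]
Accessibility: uRu, uRv, uRw, uRx, vRu, vRv, vRw, vRx, wRu, wRv, wRw, wRx, xRu, xRv, xRw, xRx
Branch closes: r and not r both at w.
Every branch closes (one shown): unsatisfiable in S5.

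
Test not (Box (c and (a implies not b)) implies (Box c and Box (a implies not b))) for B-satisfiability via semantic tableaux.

Unsatisfiable (every branch closes)

1. not (Box (c and (a implies not b)) implies (Box c and Box (a implies not b))), 0
2. Box (c and (a implies not b)), 0   [neg-implies-rule on 1]
3. not (Box c and Box (a implies not b)), 0   [neg-implies-rule on 1]
4. c and (a implies not b), 0   [Box-rule on 2 via 0R0]
5. c, 0   [and-rule on 4]
6. a implies not b, 0   [and-rule on 4]
7. not Box (a implies not b), 0   [neg-and-rule on 3 (branches; this branch)]
8. not b, 0   [implies-rule on 6 (branches; this branch)]
9. not (a implies not b), 1   [neg-Box-rule on 7: fresh world 1, 0R1]
10. a, 1   [neg-implies-rule on 9]
11. b, 1   [neg-implies-rule on 9]
12. c and (a implies not b), 1   [Box-rule on 2 via 0R1]
13. c, 1   [and-rule on 12]
14. a implies not b, 1   [and-rule on 12]
15. not b, 1   [implies-rule on 14 (branches; this branch)]
Accessibility: 0R0, 0R1, 1R0, 1R1
Branch closes: b and not b both at 1.
(One branch shown.) All branches close.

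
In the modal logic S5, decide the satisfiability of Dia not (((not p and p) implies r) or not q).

1. Dia not (((not p and p) implies r) or not q), w0
2. not (((not p and p) implies r) or not q), w1   [Dia-rule on 1: fresh world w1, w0Rw1]
3. not ((not p and p) implies r), w1   [neg-or-rule on 2]
4. q, w1   [neg-or-rule on 2]
5. not p and p, w1   [neg-implies-rule on 3]
6. not r, w1   [neg-implies-rule on 3]
7. not p, w1   [and-rule on 5]
8. p, w1   [and-rule on 5]
Accessibility: w0Rw0, w0Rw1, w1Rw0, w1Rw1
Branch closes: p and not p both at w1.
Every branch closes; the branch above is one of them.

Unsatisfiable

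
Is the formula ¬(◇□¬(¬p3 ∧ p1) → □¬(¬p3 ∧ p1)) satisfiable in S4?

1. ¬(◇□¬(¬p3 ∧ p1) → □¬(¬p3 ∧ p1)), w0
2. ◇□¬(¬p3 ∧ p1), w0   [¬→-rule on 1]
3. ¬□¬(¬p3 ∧ p1), w0   [¬→-rule on 1]
4. □¬(¬p3 ∧ p1), w1   [◇-rule on 2: fresh world w1, w0Rw1]
5. ¬(¬p3 ∧ p1), w1   [□-rule on 4 via w1Rw1]
6. ¬p1, w1   [¬∧-rule on 5 (branches; this branch)]
7. ¬p3 ∧ p1, w2   [¬□-rule on 3: fresh world w2, w0Rw2]
8. ¬p3, w2   [∧-rule on 7]
9. p1, w2   [∧-rule on 7]
Accessibility: w0Rw0, w0Rw1, w0Rw2, w1Rw1, w2Rw2

Yes, satisfiable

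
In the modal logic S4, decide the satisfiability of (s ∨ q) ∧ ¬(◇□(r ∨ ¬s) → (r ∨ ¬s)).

Satisfiable (open branch found)

1. (s ∨ q) ∧ ¬(◇□(r ∨ ¬s) → (r ∨ ¬s)), w0
2. s ∨ q, w0
3. ¬(◇□(r ∨ ¬s) → (r ∨ ¬s)), w0
4. ◇□(r ∨ ¬s), w0
5. ¬(r ∨ ¬s), w0
6. ¬r, w0
7. s, w0
8. q, w0
9. □(r ∨ ¬s), w1
10. r ∨ ¬s, w1
11. ¬s, w1
Accessibility: w0Rw0, w0Rw1, w1Rw1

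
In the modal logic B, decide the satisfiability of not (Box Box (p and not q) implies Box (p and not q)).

1. not (Box Box (p and not q) implies Box (p and not q)), w0
2. Box Box (p and not q), w0   [neg-implies-rule on 1]
3. not Box (p and not q), w0   [neg-implies-rule on 1]
4. Box (p and not q), w0   [Box-rule on 2 via w0Rw0]
5. p and not q, w0   [Box-rule on 4 via w0Rw0]
6. p, w0   [and-rule on 5]
7. not q, w0   [and-rule on 5]
8. not (p and not q), w1   [neg-Box-rule on 3: fresh world w1, w0Rw1]
9. Box (p and not q), w1   [Box-rule on 2 via w0Rw1]
10. p and not q, w1   [Box-rule on 4 via w0Rw1]
11. p, w1   [and-rule on 10]
12. not q, w1   [and-rule on 10]
13. q, w1   [neg-and-rule on 8 (branches; this branch)]
Accessibility: w0Rw0, w0Rw1, w1Rw0, w1Rw1
Branch closes: q and not q both at w1.
All branches of the tableau close; one closing branch shown above.

Unsatisfiable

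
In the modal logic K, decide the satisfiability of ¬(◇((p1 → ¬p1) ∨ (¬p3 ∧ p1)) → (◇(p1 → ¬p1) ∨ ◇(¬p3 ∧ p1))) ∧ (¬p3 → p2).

1. ¬(◇((p1 → ¬p1) ∨ (¬p3 ∧ p1)) → (◇(p1 → ¬p1) ∨ ◇(¬p3 ∧ p1))) ∧ (¬p3 → p2), w0
2. ¬(◇((p1 → ¬p1) ∨ (¬p3 ∧ p1)) → (◇(p1 → ¬p1) ∨ ◇(¬p3 ∧ p1))), w0   [∧-rule on 1]
3. ¬p3 → p2, w0   [∧-rule on 1]
4. ◇((p1 → ¬p1) ∨ (¬p3 ∧ p1)), w0   [¬→-rule on 2]
5. ¬(◇(p1 → ¬p1) ∨ ◇(¬p3 ∧ p1)), w0   [¬→-rule on 2]
6. ¬◇(p1 → ¬p1), w0   [¬∨-rule on 5]
7. ¬◇(¬p3 ∧ p1), w0   [¬∨-rule on 5]
8. p2, w0   [→-rule on 3 (branches; this branch)]
9. (p1 → ¬p1) ∨ (¬p3 ∧ p1), w1   [◇-rule on 4: fresh world w1, w0Rw1]
10. ¬(p1 → ¬p1), w1   [¬◇-rule on 6 via w0Rw1]
11. p1, w1   [¬→-rule on 10]
12. ¬(¬p3 ∧ p1), w1   [¬◇-rule on 7 via w0Rw1]
13. ¬p3 ∧ p1, w1   [∨-rule on 9 (branches; this branch)]
14. ¬p3, w1   [∧-rule on 13]
15. ¬p1, w1   [¬∧-rule on 12 (branches; this branch)]
Accessibility: w0Rw1
Branch closes: p1 and ¬p1 both at w1.
All branches of the tableau close; one closing branch shown above.

Unsatisfiable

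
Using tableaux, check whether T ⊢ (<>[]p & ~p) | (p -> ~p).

No, not valid

Tableau for the negation ~((<>[]p & ~p) | (p -> ~p)):
1. ~((<>[]p & ~p) | (p -> ~p)), w0
2. ~(<>[]p & ~p), w0
3. ~(p -> ~p), w0
4. p, w0
Accessibility: w0Rw0
The negation has an open branch (countermodel exists).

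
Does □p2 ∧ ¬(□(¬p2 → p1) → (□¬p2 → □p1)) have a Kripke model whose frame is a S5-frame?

1. □p2 ∧ ¬(□(¬p2 → p1) → (□¬p2 → □p1)), w0
2. □p2, w0
3. ¬(□(¬p2 → p1) → (□¬p2 → □p1)), w0
4. □(¬p2 → p1), w0
5. ¬(□¬p2 → □p1), w0
6. □¬p2, w0
7. ¬□p1, w0
8. p2, w0
9. ¬p2 → p1, w0
10. ¬p2, w0
Accessibility: w0Rw0
Branch closes: p2 and ¬p2 both at w0.
All branches of the tableau close; one closing branch shown above.

Unsatisfiable (every branch closes)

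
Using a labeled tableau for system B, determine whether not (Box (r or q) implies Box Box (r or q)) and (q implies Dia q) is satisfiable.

Yes, satisfiable

1. not (Box (r or q) implies Box Box (r or q)) and (q implies Dia q), u
2. not (Box (r or q) implies Box Box (r or q)), u   [and-rule on 1]
3. q implies Dia q, u   [and-rule on 1]
4. Box (r or q), u   [neg-implies-rule on 2]
5. not Box Box (r or q), u   [neg-implies-rule on 2]
6. r or q, u   [Box-rule on 4 via uRu]
7. Dia q, u   [implies-rule on 3 (branches; this branch)]
8. q, u   [or-rule on 6 (branches; this branch)]
9. not Box (r or q), v   [neg-Box-rule on 5: fresh world v, uRv]
10. r or q, v   [Box-rule on 4 via uRv]
11. q, v   [or-rule on 10 (branches; this branch)]
12. q, w   [Dia-rule on 7: fresh world w, uRw]
13. r or q, w   [Box-rule on 4 via uRw]
14. not (r or q), x   [neg-Box-rule on 9: fresh world x, vRx]
15. not r, x   [neg-or-rule on 14]
16. not q, x   [neg-or-rule on 14]
Accessibility: uRu, uRv, uRw, vRu, vRv, vRx, wRu, wRw, xRv, xRx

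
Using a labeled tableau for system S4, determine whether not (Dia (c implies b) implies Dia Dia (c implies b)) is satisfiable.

1. not (Dia (c implies b) implies Dia Dia (c implies b)), w0
2. Dia (c implies b), w0
3. not Dia Dia (c implies b), w0
4. not Dia (c implies b), w0
5. not (c implies b), w0
6. c, w0
7. not b, w0
8. c implies b, w1
9. not Dia (c implies b), w1
10. not (c implies b), w1
11. c, w1
12. not b, w1
13. b, w1
Accessibility: w0Rw0, w0Rw1, w1Rw1
Branch closes: b and not b both at w1.
(One branch shown.) All branches close.

No, unsatisfiable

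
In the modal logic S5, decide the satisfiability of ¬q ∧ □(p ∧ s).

Yes, satisfiable

1. ¬q ∧ □(p ∧ s), 0
2. ¬q, 0
3. □(p ∧ s), 0
4. p ∧ s, 0
5. p, 0
6. s, 0
Accessibility: 0R0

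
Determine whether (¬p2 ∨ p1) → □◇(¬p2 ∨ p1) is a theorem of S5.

Tableau for the negation ¬((¬p2 ∨ p1) → □◇(¬p2 ∨ p1)):
1. ¬((¬p2 ∨ p1) → □◇(¬p2 ∨ p1)), u
2. ¬p2 ∨ p1, u   [¬→-rule on 1]
3. ¬□◇(¬p2 ∨ p1), u   [¬→-rule on 1]
4. p1, u   [∨-rule on 2 (branches; this branch)]
5. ¬◇(¬p2 ∨ p1), v   [¬□-rule on 3: fresh world v, uRv]
6. ¬(¬p2 ∨ p1), u   [¬◇-rule on 5 via vRu]
7. p2, u   [¬∨-rule on 6]
8. ¬p1, u   [¬∨-rule on 6]
Accessibility: uRu, uRv, vRu, vRv
Branch closes: p1 and ¬p1 both at u.
Every branch of the negation's tableau closes; the branch above is one of them.

Valid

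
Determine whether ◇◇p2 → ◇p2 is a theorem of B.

Tableau for the negation ¬(◇◇p2 → ◇p2):
1. ¬(◇◇p2 → ◇p2), u
2. ◇◇p2, u
3. ¬◇p2, u
4. ¬p2, u
5. ◇p2, v
6. ¬p2, v
7. p2, w
Accessibility: uRu, uRv, vRu, vRv, vRw, wRv, wRw
The negation has an open branch (countermodel exists).

No, not valid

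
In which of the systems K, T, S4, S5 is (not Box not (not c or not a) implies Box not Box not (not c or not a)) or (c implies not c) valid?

S5

S4-tableau for the negation not ((not Box not (not c or not a) implies Box not Box not (not c or not a)) or (c implies not c)):
1. not ((not Box not (not c or not a) implies Box not Box not (not c or not a)) or (c implies not c)), u
2. not (not Box not (not c or not a) implies Box not Box not (not c or not a)), u   [neg-or-rule on 1]
3. not (c implies not c), u   [neg-or-rule on 1]
4. not Box not (not c or not a), u   [neg-implies-rule on 2]
5. not Box not Box not (not c or not a), u   [neg-implies-rule on 2]
6. c, u   [neg-implies-rule on 3]
7. not c or not a, v   [neg-Box-rule on 4: fresh world v, uRv]
8. not a, v   [or-rule on 7 (branches; this branch)]
9. Box not (not c or not a), w   [neg-Box-rule on 5: fresh world w, uRw]
10. not (not c or not a), w   [Box-rule on 9 via wRw]
11. c, w   [neg-or-rule on 10]
12. a, w   [neg-or-rule on 10]
Accessibility: uRu, uRv, uRw, vRv, wRw
Complete open branch: countermodel on an S4-frame, so not valid in S4, nor in K, T (the same frame is also a K-frame and a T-frame).
S5-tableau for the negation not ((not Box not (not c or not a) implies Box not Box not (not c or not a)) or (c implies not c)):
1. not ((not Box not (not c or not a) implies Box not Box not (not c or not a)) or (c implies not c)), u
2. not (not Box not (not c or not a) implies Box not Box not (not c or not a)), u   [neg-or-rule on 1]
3. not (c implies not c), u   [neg-or-rule on 1]
4. not Box not (not c or not a), u   [neg-implies-rule on 2]
5. not Box not Box not (not c or not a), u   [neg-implies-rule on 2]
6. c, u   [neg-implies-rule on 3]
7. not c or not a, v   [neg-Box-rule on 4: fresh world v, uRv]
8. not a, v   [or-rule on 7 (branches; this branch)]
9. Box not (not c or not a), w   [neg-Box-rule on 5: fresh world w, uRw]
10. not (not c or not a), u   [Box-rule on 9 via wRu]
11. a, u   [neg-or-rule on 10]
12. not (not c or not a), v   [Box-rule on 9 via wRv]
13. c, v   [neg-or-rule on 12]
14. a, v   [neg-or-rule on 12]
Accessibility: uRu, uRv, uRw, vRu, vRv, vRw, wRu, wRv, wRw
Branch closes: a and not a both at v.
Every branch closes (one shown): valid in S5.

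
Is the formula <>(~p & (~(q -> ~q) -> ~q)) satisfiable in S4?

Satisfiable (open branch found)

1. <>(~p & (~(q -> ~q) -> ~q)), w0
2. ~p & (~(q -> ~q) -> ~q), w1
3. ~p, w1
4. ~(q -> ~q) -> ~q, w1
5. ~q, w1
Accessibility: w0Rw0, w0Rw1, w1Rw1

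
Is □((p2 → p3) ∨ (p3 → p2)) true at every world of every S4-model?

Tableau for the negation ¬□((p2 → p3) ∨ (p3 → p2)):
1. ¬□((p2 → p3) ∨ (p3 → p2)), 0
2. ¬((p2 → p3) ∨ (p3 → p2)), 1   [¬□-rule on 1: fresh world 1, 0R1]
3. ¬(p2 → p3), 1   [¬∨-rule on 2]
4. ¬(p3 → p2), 1   [¬∨-rule on 2]
5. p2, 1   [¬→-rule on 3]
6. ¬p3, 1   [¬→-rule on 3]
7. p3, 1   [¬→-rule on 4]
8. ¬p2, 1   [¬→-rule on 4]
Accessibility: 0R0, 0R1, 1R1
Branch closes: p3 and ¬p3 both at 1.
Every branch of the negation's tableau closes; the branch above is one of them.

Valid in S4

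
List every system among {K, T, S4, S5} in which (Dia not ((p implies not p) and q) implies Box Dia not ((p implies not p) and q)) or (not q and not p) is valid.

S5-tableau for the negation not ((Dia not ((p implies not p) and q) implies Box Dia not ((p implies not p) and q)) or (not q and not p)):
1. not ((Dia not ((p implies not p) and q) implies Box Dia not ((p implies not p) and q)) or (not q and not p)), 0
2. not (Dia not ((p implies not p) and q) implies Box Dia not ((p implies not p) and q)), 0
3. not (not q and not p), 0
4. Dia not ((p implies not p) and q), 0
5. not Box Dia not ((p implies not p) and q), 0
6. q, 0
7. not ((p implies not p) and q), 1
8. not (p implies not p), 1
9. p, 1
10. not Dia not ((p implies not p) and q), 2
11. (p implies not p) and q, 0
12. p implies not p, 0
13. (p implies not p) and q, 1
14. p implies not p, 1
15. q, 1
16. (p implies not p) and q, 2
17. p implies not p, 2
18. q, 2
19. not p, 0
20. not p, 1
Accessibility: 0R0, 0R1, 0R2, 1R0, 1R1, 1R2, 2R0, 2R1, 2R2
Branch closes: p and not p both at 1.
Every branch closes (one shown): valid in S5.
S4-tableau for the negation not ((Dia not ((p implies not p) and q) implies Box Dia not ((p implies not p) and q)) or (not q and not p)):
1. not ((Dia not ((p implies not p) and q) implies Box Dia not ((p implies not p) and q)) or (not q and not p)), 0
2. not (Dia not ((p implies not p) and q) implies Box Dia not ((p implies not p) and q)), 0
3. not (not q and not p), 0
4. Dia not ((p implies not p) and q), 0
5. not Box Dia not ((p implies not p) and q), 0
6. p, 0
7. not ((p implies not p) and q), 1
8. not q, 1
9. not Dia not ((p implies not p) and q), 2
10. (p implies not p) and q, 2
11. p implies not p, 2
12. q, 2
13. not p, 2
Accessibility: 0R0, 0R1, 0R2, 1R1, 2R2
Complete open branch: countermodel on an S4-frame, so not valid in S4, nor in K, T (the same frame is also a K-frame and a T-frame).

S5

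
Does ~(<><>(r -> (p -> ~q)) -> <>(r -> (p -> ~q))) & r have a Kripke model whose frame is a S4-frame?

1. ~(<><>(r -> (p -> ~q)) -> <>(r -> (p -> ~q))) & r, 0
2. ~(<><>(r -> (p -> ~q)) -> <>(r -> (p -> ~q))), 0
3. r, 0
4. <><>(r -> (p -> ~q)), 0
5. ~<>(r -> (p -> ~q)), 0
6. ~(r -> (p -> ~q)), 0
7. ~(p -> ~q), 0
8. p, 0
9. q, 0
10. <>(r -> (p -> ~q)), 1
11. ~(r -> (p -> ~q)), 1
12. r, 1
13. ~(p -> ~q), 1
14. p, 1
15. q, 1
16. r -> (p -> ~q), 2
17. ~(r -> (p -> ~q)), 2
18. r, 2
19. ~(p -> ~q), 2
20. p, 2
21. q, 2
22. p -> ~q, 2
23. ~q, 2
Accessibility: 0R0, 0R1, 0R2, 1R1, 1R2, 2R2
Branch closes: q and ~q both at 2.
(One branch shown.) All branches close.

No, unsatisfiable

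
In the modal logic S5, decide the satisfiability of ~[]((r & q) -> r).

Unsatisfiable

1. ~[]((r & q) -> r), 0
2. ~((r & q) -> r), 1   [~[]-rule on 1: fresh world 1, 0R1]
3. r & q, 1   [~->-rule on 2]
4. ~r, 1   [~->-rule on 2]
5. r, 1   [&-rule on 3]
6. q, 1   [&-rule on 3]
Accessibility: 0R0, 0R1, 1R0, 1R1
Branch closes: r and ~r both at 1.
All branches of the tableau close; one closing branch shown above.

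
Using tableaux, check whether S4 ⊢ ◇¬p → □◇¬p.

Tableau for the negation ¬(◇¬p → □◇¬p):
1. ¬(◇¬p → □◇¬p), u
2. ◇¬p, u
3. ¬□◇¬p, u
4. ¬p, v
5. ¬◇¬p, w
6. p, w
Accessibility: uRu, uRv, uRw, vRv, wRw
The negation has an open branch (countermodel exists).

Invalid (countermodel exists)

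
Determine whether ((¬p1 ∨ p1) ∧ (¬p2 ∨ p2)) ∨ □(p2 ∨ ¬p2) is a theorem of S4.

Tableau for the negation ¬(((¬p1 ∨ p1) ∧ (¬p2 ∨ p2)) ∨ □(p2 ∨ ¬p2)):
1. ¬(((¬p1 ∨ p1) ∧ (¬p2 ∨ p2)) ∨ □(p2 ∨ ¬p2)), u
2. ¬((¬p1 ∨ p1) ∧ (¬p2 ∨ p2)), u   [¬∨-rule on 1]
3. ¬□(p2 ∨ ¬p2), u   [¬∨-rule on 1]
4. ¬(¬p2 ∨ p2), u   [¬∧-rule on 2 (branches; this branch)]
5. p2, u   [¬∨-rule on 4]
6. ¬p2, u   [¬∨-rule on 4]
Accessibility: uRu
Branch closes: p2 and ¬p2 both at u.
Every branch of the negation's tableau closes; the branch above is one of them.

Valid in S4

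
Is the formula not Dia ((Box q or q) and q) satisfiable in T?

1. not Dia ((Box q or q) and q), u
2. not ((Box q or q) and q), u
3. not q, u
Accessibility: uRu

Satisfiable (open branch found)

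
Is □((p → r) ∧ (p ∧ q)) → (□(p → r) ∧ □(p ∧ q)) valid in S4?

Tableau for the negation ¬(□((p → r) ∧ (p ∧ q)) → (□(p → r) ∧ □(p ∧ q))):
1. ¬(□((p → r) ∧ (p ∧ q)) → (□(p → r) ∧ □(p ∧ q))), w0
2. □((p → r) ∧ (p ∧ q)), w0
3. ¬(□(p → r) ∧ □(p ∧ q)), w0
4. (p → r) ∧ (p ∧ q), w0
5. p → r, w0
6. p ∧ q, w0
7. p, w0
8. q, w0
9. ¬□(p → r), w0
10. r, w0
11. ¬(p → r), w1
12. p, w1
13. ¬r, w1
14. (p → r) ∧ (p ∧ q), w1
15. p → r, w1
16. p ∧ q, w1
17. q, w1
18. r, w1
Accessibility: w0Rw0, w0Rw1, w1Rw1
Branch closes: r and ¬r both at w1.
Every branch of the negation's tableau closes; the branch above is one of them.

Valid in S4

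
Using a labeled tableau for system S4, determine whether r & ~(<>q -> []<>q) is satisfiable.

1. r & ~(<>q -> []<>q), 0
2. r, 0   [&-rule on 1]
3. ~(<>q -> []<>q), 0   [&-rule on 1]
4. <>q, 0   [~->-rule on 3]
5. ~[]<>q, 0   [~->-rule on 3]
6. q, 1   [<>-rule on 4: fresh world 1, 0R1]
7. ~<>q, 2   [~[]-rule on 5: fresh world 2, 0R2]
8. ~q, 2   [~<>-rule on 7 via 2R2]
Accessibility: 0R0, 0R1, 0R2, 1R1, 2R2

Satisfiable (open branch found)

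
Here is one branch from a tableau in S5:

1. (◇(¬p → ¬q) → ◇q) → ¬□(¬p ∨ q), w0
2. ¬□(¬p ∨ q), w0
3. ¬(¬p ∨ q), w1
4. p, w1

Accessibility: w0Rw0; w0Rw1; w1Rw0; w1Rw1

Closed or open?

There is no literal clash: for every atom and world, at most one sign appears.

Not closed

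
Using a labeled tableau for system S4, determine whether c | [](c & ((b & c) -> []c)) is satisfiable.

Satisfiable (open branch found)

1. c | [](c & ((b & c) -> []c)), w0
2. [](c & ((b & c) -> []c)), w0
3. c & ((b & c) -> []c), w0
4. c, w0
5. (b & c) -> []c, w0
6. []c, w0
Accessibility: w0Rw0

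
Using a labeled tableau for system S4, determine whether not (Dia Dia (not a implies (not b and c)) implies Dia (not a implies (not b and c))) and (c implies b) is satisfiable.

1. not (Dia Dia (not a implies (not b and c)) implies Dia (not a implies (not b and c))) and (c implies b), 0
2. not (Dia Dia (not a implies (not b and c)) implies Dia (not a implies (not b and c))), 0
3. c implies b, 0
4. Dia Dia (not a implies (not b and c)), 0
5. not Dia (not a implies (not b and c)), 0
6. not (not a implies (not b and c)), 0
7. not a, 0
8. not (not b and c), 0
9. b, 0
10. not c, 0
11. Dia (not a implies (not b and c)), 1
12. not (not a implies (not b and c)), 1
13. not a, 1
14. not (not b and c), 1
15. not c, 1
16. not a implies (not b and c), 2
17. not (not a implies (not b and c)), 2
18. not a, 2
19. not (not b and c), 2
20. not b and c, 2
21. not b, 2
22. c, 2
23. not c, 2
Accessibility: 0R0, 0R1, 0R2, 1R1, 1R2, 2R2
Branch closes: c and not c both at 2.
Every branch closes; the branch above is one of them.

No, unsatisfiable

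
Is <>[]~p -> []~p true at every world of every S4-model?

Tableau for the negation ~(<>[]~p -> []~p):
1. ~(<>[]~p -> []~p), 0
2. <>[]~p, 0
3. ~[]~p, 0
4. []~p, 1
5. ~p, 1
6. p, 2
Accessibility: 0R0, 0R1, 0R2, 1R1, 2R2
The negation has an open branch (countermodel exists).

Invalid (countermodel exists)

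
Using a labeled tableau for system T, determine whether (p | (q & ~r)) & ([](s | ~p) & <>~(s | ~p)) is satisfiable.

Unsatisfiable (every branch closes)

1. (p | (q & ~r)) & ([](s | ~p) & <>~(s | ~p)), w0
2. p | (q & ~r), w0
3. [](s | ~p) & <>~(s | ~p), w0
4. [](s | ~p), w0
5. <>~(s | ~p), w0
6. s | ~p, w0
7. q & ~r, w0
8. q, w0
9. ~r, w0
10. ~p, w0
11. ~(s | ~p), w1
12. ~s, w1
13. p, w1
14. s | ~p, w1
15. ~p, w1
Accessibility: w0Rw0, w0Rw1, w1Rw1
Branch closes: p and ~p both at w1.
Every branch closes; the branch above is one of them.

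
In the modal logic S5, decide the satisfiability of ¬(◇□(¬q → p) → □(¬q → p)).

Unsatisfiable (every branch closes)

1. ¬(◇□(¬q → p) → □(¬q → p)), w0
2. ◇□(¬q → p), w0
3. ¬□(¬q → p), w0
4. □(¬q → p), w1
5. ¬q → p, w0
6. ¬q → p, w1
7. p, w0
8. p, w1
9. ¬(¬q → p), w2
10. ¬q, w2
11. ¬p, w2
12. ¬q → p, w2
13. p, w2
Accessibility: w0Rw0, w0Rw1, w0Rw2, w1Rw0, w1Rw1, w1Rw2, w2Rw0, w2Rw1, w2Rw2
Branch closes: p and ¬p both at w2.
Every branch closes; the branch above is one of them.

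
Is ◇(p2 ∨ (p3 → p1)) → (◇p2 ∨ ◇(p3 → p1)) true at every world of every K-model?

Tableau for the negation ¬(◇(p2 ∨ (p3 → p1)) → (◇p2 ∨ ◇(p3 → p1))):
1. ¬(◇(p2 ∨ (p3 → p1)) → (◇p2 ∨ ◇(p3 → p1))), u
2. ◇(p2 ∨ (p3 → p1)), u
3. ¬(◇p2 ∨ ◇(p3 → p1)), u
4. ¬◇p2, u
5. ¬◇(p3 → p1), u
6. p2 ∨ (p3 → p1), v
7. ¬p2, v
8. ¬(p3 → p1), v
9. p3, v
10. ¬p1, v
11. p3 → p1, v
12. p1, v
Accessibility: uRv
Branch closes: p1 and ¬p1 both at v.
All branches of the negation close; one closing branch shown above.

Valid in K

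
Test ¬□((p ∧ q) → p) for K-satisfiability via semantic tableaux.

1. ¬□((p ∧ q) → p), u
2. ¬((p ∧ q) → p), v   [¬□-rule on 1: fresh world v, uRv]
3. p ∧ q, v   [¬→-rule on 2]
4. ¬p, v   [¬→-rule on 2]
5. p, v   [∧-rule on 3]
6. q, v   [∧-rule on 3]
Accessibility: uRv
Branch closes: p and ¬p both at v.
(One branch shown.) All branches close.

Unsatisfiable (every branch closes)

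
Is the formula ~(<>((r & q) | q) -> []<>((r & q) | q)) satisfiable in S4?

Yes, satisfiable

1. ~(<>((r & q) | q) -> []<>((r & q) | q)), 0
2. <>((r & q) | q), 0
3. ~[]<>((r & q) | q), 0
4. (r & q) | q, 1
5. q, 1
6. ~<>((r & q) | q), 2
7. ~((r & q) | q), 2
8. ~(r & q), 2
9. ~q, 2
Accessibility: 0R0, 0R1, 0R2, 1R1, 2R2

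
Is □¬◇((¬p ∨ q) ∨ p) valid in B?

Invalid (countermodel exists)

Tableau for the negation ¬□¬◇((¬p ∨ q) ∨ p):
1. ¬□¬◇((¬p ∨ q) ∨ p), w0
2. ◇((¬p ∨ q) ∨ p), w1   [¬□-rule on 1: fresh world w1, w0Rw1]
3. (¬p ∨ q) ∨ p, w2   [◇-rule on 2: fresh world w2, w1Rw2]
4. p, w2   [∨-rule on 3 (branches; this branch)]
Accessibility: w0Rw0, w0Rw1, w1Rw0, w1Rw1, w1Rw2, w2Rw1, w2Rw2
The negation has an open branch (countermodel exists).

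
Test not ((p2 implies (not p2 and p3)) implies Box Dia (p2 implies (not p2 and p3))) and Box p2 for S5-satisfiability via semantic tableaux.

No, unsatisfiable

1. not ((p2 implies (not p2 and p3)) implies Box Dia (p2 implies (not p2 and p3))) and Box p2, w0
2. not ((p2 implies (not p2 and p3)) implies Box Dia (p2 implies (not p2 and p3))), w0
3. Box p2, w0
4. p2 implies (not p2 and p3), w0
5. not Box Dia (p2 implies (not p2 and p3)), w0
6. p2, w0
7. not p2 and p3, w0
8. not p2, w0
9. p3, w0
Accessibility: w0Rw0
Branch closes: p2 and not p2 both at w0.
(One branch shown.) All branches close.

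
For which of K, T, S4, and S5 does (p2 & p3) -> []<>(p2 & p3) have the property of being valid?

S5

S4-tableau for the negation ~((p2 & p3) -> []<>(p2 & p3)):
1. ~((p2 & p3) -> []<>(p2 & p3)), w0
2. p2 & p3, w0   [~->-rule on 1]
3. ~[]<>(p2 & p3), w0   [~->-rule on 1]
4. p2, w0   [&-rule on 2]
5. p3, w0   [&-rule on 2]
6. ~<>(p2 & p3), w1   [~[]-rule on 3: fresh world w1, w0Rw1]
7. ~(p2 & p3), w1   [~<>-rule on 6 via w1Rw1]
8. ~p3, w1   [~&-rule on 7 (branches; this branch)]
Accessibility: w0Rw0, w0Rw1, w1Rw1
Complete open branch: countermodel on an S4-frame, so not valid in S4, nor in K, T (the same frame is also a K-frame and a T-frame).
S5-tableau for the negation ~((p2 & p3) -> []<>(p2 & p3)):
1. ~((p2 & p3) -> []<>(p2 & p3)), w0
2. p2 & p3, w0   [~->-rule on 1]
3. ~[]<>(p2 & p3), w0   [~->-rule on 1]
4. p2, w0   [&-rule on 2]
5. p3, w0   [&-rule on 2]
6. ~<>(p2 & p3), w1   [~[]-rule on 3: fresh world w1, w0Rw1]
7. ~(p2 & p3), w0   [~<>-rule on 6 via w1Rw0]
8. ~(p2 & p3), w1   [~<>-rule on 6 via w1Rw1]
9. ~p3, w0   [~&-rule on 7 (branches; this branch)]
Accessibility: w0Rw0, w0Rw1, w1Rw0, w1Rw1
Branch closes: p3 and ~p3 both at w0.
Every branch closes (one shown): valid in S5.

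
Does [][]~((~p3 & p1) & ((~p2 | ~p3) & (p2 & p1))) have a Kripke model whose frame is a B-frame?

Satisfiable

1. [][]~((~p3 & p1) & ((~p2 | ~p3) & (p2 & p1))), w0
2. []~((~p3 & p1) & ((~p2 | ~p3) & (p2 & p1))), w0
3. ~((~p3 & p1) & ((~p2 | ~p3) & (p2 & p1))), w0
4. ~((~p2 | ~p3) & (p2 & p1)), w0
5. ~(p2 & p1), w0
6. ~p1, w0
Accessibility: w0Rw0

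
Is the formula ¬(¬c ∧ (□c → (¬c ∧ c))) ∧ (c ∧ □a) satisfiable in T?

1. ¬(¬c ∧ (□c → (¬c ∧ c))) ∧ (c ∧ □a), u
2. ¬(¬c ∧ (□c → (¬c ∧ c))), u
3. c ∧ □a, u
4. c, u
5. □a, u
6. a, u
7. ¬(□c → (¬c ∧ c)), u
8. □c, u
9. ¬(¬c ∧ c), u
Accessibility: uRu

Satisfiable (open branch found)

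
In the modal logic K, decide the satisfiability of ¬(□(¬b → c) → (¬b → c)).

1. ¬(□(¬b → c) → (¬b → c)), u
2. □(¬b → c), u
3. ¬(¬b → c), u
4. ¬b, u
5. ¬c, u

Satisfiable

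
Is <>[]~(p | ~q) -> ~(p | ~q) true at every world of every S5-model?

Tableau for the negation ~(<>[]~(p | ~q) -> ~(p | ~q)):
1. ~(<>[]~(p | ~q) -> ~(p | ~q)), 0
2. <>[]~(p | ~q), 0   [~->-rule on 1]
3. p | ~q, 0   [~->-rule on 1]
4. ~q, 0   [|-rule on 3 (branches; this branch)]
5. []~(p | ~q), 1   [<>-rule on 2: fresh world 1, 0R1]
6. ~(p | ~q), 0   [[]-rule on 5 via 1R0]
7. ~p, 0   [~|-rule on 6]
8. q, 0   [~|-rule on 6]
Accessibility: 0R0, 0R1, 1R0, 1R1
Branch closes: q and ~q both at 0.
All branches of the negation close; one closing branch shown above.

Valid in S5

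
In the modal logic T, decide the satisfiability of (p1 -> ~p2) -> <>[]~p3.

1. (p1 -> ~p2) -> <>[]~p3, 0
2. <>[]~p3, 0
3. []~p3, 1
4. ~p3, 1
Accessibility: 0R0, 0R1, 1R1

Satisfiable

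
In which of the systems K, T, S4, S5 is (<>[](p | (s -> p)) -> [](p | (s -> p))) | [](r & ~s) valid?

S5

S4-tableau for the negation ~((<>[](p | (s -> p)) -> [](p | (s -> p))) | [](r & ~s)):
1. ~((<>[](p | (s -> p)) -> [](p | (s -> p))) | [](r & ~s)), w0
2. ~(<>[](p | (s -> p)) -> [](p | (s -> p))), w0
3. ~[](r & ~s), w0
4. <>[](p | (s -> p)), w0
5. ~[](p | (s -> p)), w0
6. ~(r & ~s), w1
7. s, w1
8. [](p | (s -> p)), w2
9. p | (s -> p), w2
10. s -> p, w2
11. p, w2
12. ~(p | (s -> p)), w3
13. ~p, w3
14. ~(s -> p), w3
15. s, w3
Accessibility: w0Rw0, w0Rw1, w0Rw2, w0Rw3, w1Rw1, w2Rw2, w3Rw3
Complete open branch: countermodel on an S4-frame, so not valid in S4, nor in K, T (the same frame is also a K-frame and a T-frame).
S5-tableau for the negation ~((<>[](p | (s -> p)) -> [](p | (s -> p))) | [](r & ~s)):
1. ~((<>[](p | (s -> p)) -> [](p | (s -> p))) | [](r & ~s)), w0
2. ~(<>[](p | (s -> p)) -> [](p | (s -> p))), w0
3. ~[](r & ~s), w0
4. <>[](p | (s -> p)), w0
5. ~[](p | (s -> p)), w0
6. ~(r & ~s), w1
7. s, w1
8. [](p | (s -> p)), w2
9. p | (s -> p), w0
10. p | (s -> p), w1
11. p | (s -> p), w2
12. s -> p, w0
13. s -> p, w1
14. s -> p, w2
15. p, w0
16. p, w1
17. p, w2
18. ~(p | (s -> p)), w3
19. ~p, w3
20. ~(s -> p), w3
21. s, w3
22. p | (s -> p), w3
23. s -> p, w3
24. p, w3
Accessibility: w0Rw0, w0Rw1, w0Rw2, w0Rw3, w1Rw0, w1Rw1, w1Rw2, w1Rw3, w2Rw0, w2Rw1, w2Rw2, w2Rw3, w3Rw0, w3Rw1, w3Rw2, w3Rw3
Branch closes: p and ~p both at w3.
Every branch closes (one shown): valid in S5.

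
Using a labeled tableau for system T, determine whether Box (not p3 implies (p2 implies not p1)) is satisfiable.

Satisfiable

1. Box (not p3 implies (p2 implies not p1)), u
2. not p3 implies (p2 implies not p1), u
3. p2 implies not p1, u
4. not p1, u
Accessibility: uRu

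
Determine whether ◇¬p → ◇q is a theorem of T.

Tableau for the negation ¬(◇¬p → ◇q):
1. ¬(◇¬p → ◇q), u
2. ◇¬p, u
3. ¬◇q, u
4. ¬q, u
5. ¬p, v
6. ¬q, v
Accessibility: uRu, uRv, vRv
The negation has an open branch (countermodel exists).

Invalid (countermodel exists)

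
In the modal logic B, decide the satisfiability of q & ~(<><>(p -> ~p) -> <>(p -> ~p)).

1. q & ~(<><>(p -> ~p) -> <>(p -> ~p)), u
2. q, u
3. ~(<><>(p -> ~p) -> <>(p -> ~p)), u
4. <><>(p -> ~p), u
5. ~<>(p -> ~p), u
6. ~(p -> ~p), u
7. p, u
8. <>(p -> ~p), v
9. ~(p -> ~p), v
10. p, v
11. p -> ~p, w
12. ~p, w
Accessibility: uRu, uRv, vRu, vRv, vRw, wRv, wRw

Satisfiable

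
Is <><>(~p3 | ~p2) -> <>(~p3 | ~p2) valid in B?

Tableau for the negation ~(<><>(~p3 | ~p2) -> <>(~p3 | ~p2)):
1. ~(<><>(~p3 | ~p2) -> <>(~p3 | ~p2)), u
2. <><>(~p3 | ~p2), u   [~->-rule on 1]
3. ~<>(~p3 | ~p2), u   [~->-rule on 1]
4. ~(~p3 | ~p2), u   [~<>-rule on 3 via uRu]
5. p3, u   [~|-rule on 4]
6. p2, u   [~|-rule on 4]
7. <>(~p3 | ~p2), v   [<>-rule on 2: fresh world v, uRv]
8. ~(~p3 | ~p2), v   [~<>-rule on 3 via uRv]
9. p3, v   [~|-rule on 8]
10. p2, v   [~|-rule on 8]
11. ~p3 | ~p2, w   [<>-rule on 7: fresh world w, vRw]
12. ~p2, w   [|-rule on 11 (branches; this branch)]
Accessibility: uRu, uRv, vRu, vRv, vRw, wRv, wRw
The negation has an open branch (countermodel exists).

No, not valid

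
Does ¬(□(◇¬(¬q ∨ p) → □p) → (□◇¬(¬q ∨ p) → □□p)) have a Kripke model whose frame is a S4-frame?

Unsatisfiable

1. ¬(□(◇¬(¬q ∨ p) → □p) → (□◇¬(¬q ∨ p) → □□p)), 0
2. □(◇¬(¬q ∨ p) → □p), 0
3. ¬(□◇¬(¬q ∨ p) → □□p), 0
4. □◇¬(¬q ∨ p), 0
5. ¬□□p, 0
6. ◇¬(¬q ∨ p) → □p, 0
7. ◇¬(¬q ∨ p), 0
8. ¬◇¬(¬q ∨ p), 0
9. ¬q ∨ p, 0
10. p, 0
11. ¬□p, 1
12. ◇¬(¬q ∨ p) → □p, 1
13. ◇¬(¬q ∨ p), 1
14. ¬q ∨ p, 1
15. □p, 1
16. p, 1
17. ¬(¬q ∨ p), 2
18. q, 2
19. ¬p, 2
20. ◇¬(¬q ∨ p) → □p, 2
21. ◇¬(¬q ∨ p), 2
22. ¬q ∨ p, 2
23. □p, 2
24. p, 2
Accessibility: 0R0, 0R1, 0R2, 1R1, 2R2
Branch closes: p and ¬p both at 2.
(One branch shown.) All branches close.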